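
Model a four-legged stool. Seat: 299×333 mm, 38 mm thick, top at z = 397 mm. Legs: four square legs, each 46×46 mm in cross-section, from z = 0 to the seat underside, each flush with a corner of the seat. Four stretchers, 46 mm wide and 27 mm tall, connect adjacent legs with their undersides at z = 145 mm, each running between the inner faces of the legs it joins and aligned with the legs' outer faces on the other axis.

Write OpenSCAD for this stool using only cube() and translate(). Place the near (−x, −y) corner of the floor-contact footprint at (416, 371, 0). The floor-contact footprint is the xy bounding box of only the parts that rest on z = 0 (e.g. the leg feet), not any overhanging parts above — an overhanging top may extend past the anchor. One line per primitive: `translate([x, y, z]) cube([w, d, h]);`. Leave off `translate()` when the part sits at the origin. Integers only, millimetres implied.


// leg_h = 397 - 38 = 359
// stretcher span = 299 - 2*46 = 207
translate([416, 371, 359]) cube([299, 333, 38]);
translate([416, 371, 0]) cube([46, 46, 359]);
translate([669, 371, 0]) cube([46, 46, 359]);
translate([416, 658, 0]) cube([46, 46, 359]);
translate([669, 658, 0]) cube([46, 46, 359]);
translate([462, 371, 145]) cube([207, 46, 27]);
translate([462, 658, 145]) cube([207, 46, 27]);
translate([416, 417, 145]) cube([46, 241, 27]);
translate([669, 417, 145]) cube([46, 241, 27]);


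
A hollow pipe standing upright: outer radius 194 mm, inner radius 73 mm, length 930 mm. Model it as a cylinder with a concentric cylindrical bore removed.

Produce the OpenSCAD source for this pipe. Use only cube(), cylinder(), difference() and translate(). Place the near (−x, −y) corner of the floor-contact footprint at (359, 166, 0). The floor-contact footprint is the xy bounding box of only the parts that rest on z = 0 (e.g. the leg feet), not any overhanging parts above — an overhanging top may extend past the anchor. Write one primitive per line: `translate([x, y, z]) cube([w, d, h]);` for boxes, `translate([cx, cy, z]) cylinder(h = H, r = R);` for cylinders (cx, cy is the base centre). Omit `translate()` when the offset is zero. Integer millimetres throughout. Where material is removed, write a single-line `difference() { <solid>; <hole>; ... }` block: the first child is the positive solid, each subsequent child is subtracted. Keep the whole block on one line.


difference() { translate([553, 360, 0]) cylinder(h = 930, r = 194); translate([553, 360, 0]) cylinder(h = 930, r = 73); }


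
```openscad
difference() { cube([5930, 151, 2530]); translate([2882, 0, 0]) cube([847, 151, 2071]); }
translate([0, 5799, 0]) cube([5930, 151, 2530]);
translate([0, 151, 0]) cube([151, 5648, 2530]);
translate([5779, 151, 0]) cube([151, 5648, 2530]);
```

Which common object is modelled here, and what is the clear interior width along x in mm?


A single room. The interior width is 5628 mm.

Four walls enclosing a rectangle with a door in the front wall — a room. Outside width 5930 minus two 151 mm walls gives 5628 mm.


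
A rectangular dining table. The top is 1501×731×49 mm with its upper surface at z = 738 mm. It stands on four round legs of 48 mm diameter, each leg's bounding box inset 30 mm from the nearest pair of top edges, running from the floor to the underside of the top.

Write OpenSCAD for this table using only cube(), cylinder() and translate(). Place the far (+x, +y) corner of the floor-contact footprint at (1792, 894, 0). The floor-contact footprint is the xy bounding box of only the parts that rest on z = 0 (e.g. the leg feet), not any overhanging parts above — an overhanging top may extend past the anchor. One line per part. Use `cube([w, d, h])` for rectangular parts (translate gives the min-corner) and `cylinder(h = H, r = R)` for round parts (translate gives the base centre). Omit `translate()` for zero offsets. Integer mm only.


// leg_h = 738 - 49 = 689
translate([321, 193, 689]) cube([1501, 731, 49]);
translate([375, 247, 0]) cylinder(h = 689, r = 24);
translate([1768, 247, 0]) cylinder(h = 689, r = 24);
translate([375, 870, 0]) cylinder(h = 689, r = 24);
translate([1768, 870, 0]) cylinder(h = 689, r = 24);


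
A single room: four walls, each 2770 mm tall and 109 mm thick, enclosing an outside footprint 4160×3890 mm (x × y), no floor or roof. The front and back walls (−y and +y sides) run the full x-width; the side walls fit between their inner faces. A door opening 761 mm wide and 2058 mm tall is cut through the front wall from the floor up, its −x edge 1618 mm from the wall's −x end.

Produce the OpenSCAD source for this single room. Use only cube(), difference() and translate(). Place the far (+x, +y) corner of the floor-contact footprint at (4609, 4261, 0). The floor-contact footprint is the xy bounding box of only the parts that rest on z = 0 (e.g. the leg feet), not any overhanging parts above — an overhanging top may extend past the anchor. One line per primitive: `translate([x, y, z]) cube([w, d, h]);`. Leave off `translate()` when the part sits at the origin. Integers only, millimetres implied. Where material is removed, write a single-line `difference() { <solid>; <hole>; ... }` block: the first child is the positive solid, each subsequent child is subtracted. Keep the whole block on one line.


difference() { translate([449, 371, 0]) cube([4160, 109, 2770]); translate([2067, 371, 0]) cube([761, 109, 2058]); }
translate([449, 4152, 0]) cube([4160, 109, 2770]);
translate([449, 480, 0]) cube([109, 3672, 2770]);
translate([4500, 480, 0]) cube([109, 3672, 2770]);


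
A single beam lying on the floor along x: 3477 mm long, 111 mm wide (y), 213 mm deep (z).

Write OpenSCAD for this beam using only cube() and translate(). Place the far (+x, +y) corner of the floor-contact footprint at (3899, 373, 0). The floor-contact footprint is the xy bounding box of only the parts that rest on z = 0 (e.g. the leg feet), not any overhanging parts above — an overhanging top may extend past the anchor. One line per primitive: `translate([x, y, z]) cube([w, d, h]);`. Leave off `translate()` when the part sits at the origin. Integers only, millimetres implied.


translate([422, 262, 0]) cube([3477, 111, 213]);


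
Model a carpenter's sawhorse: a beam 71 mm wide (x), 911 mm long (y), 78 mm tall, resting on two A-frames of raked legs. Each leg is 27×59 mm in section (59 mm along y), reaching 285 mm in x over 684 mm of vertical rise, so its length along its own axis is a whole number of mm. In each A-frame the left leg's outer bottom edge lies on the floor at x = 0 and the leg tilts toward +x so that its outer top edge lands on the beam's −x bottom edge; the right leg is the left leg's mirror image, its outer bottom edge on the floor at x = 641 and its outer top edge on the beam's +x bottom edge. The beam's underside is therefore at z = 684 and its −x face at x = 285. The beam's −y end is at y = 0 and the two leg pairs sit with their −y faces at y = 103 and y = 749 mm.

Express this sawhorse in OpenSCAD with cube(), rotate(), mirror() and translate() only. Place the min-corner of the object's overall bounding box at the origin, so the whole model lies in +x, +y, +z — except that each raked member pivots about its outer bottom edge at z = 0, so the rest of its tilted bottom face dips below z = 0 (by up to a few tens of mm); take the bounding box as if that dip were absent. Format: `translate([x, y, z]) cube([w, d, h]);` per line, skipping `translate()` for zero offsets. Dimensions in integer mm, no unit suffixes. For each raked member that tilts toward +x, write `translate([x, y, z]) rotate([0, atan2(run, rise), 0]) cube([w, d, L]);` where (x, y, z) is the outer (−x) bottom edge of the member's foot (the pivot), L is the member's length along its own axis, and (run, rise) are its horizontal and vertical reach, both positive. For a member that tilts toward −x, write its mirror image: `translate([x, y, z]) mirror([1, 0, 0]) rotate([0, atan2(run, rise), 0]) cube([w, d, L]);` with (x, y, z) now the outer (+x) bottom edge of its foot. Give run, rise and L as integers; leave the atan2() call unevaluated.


// leg length = √(285² + 684²) = 741
// right-leg outer foot x = 2·285 + 71 = 641
// beam min-corner = (285, 0, 684)
translate([285, 0, 684]) cube([71, 911, 78]);
translate([0, 103, 0]) rotate([0, atan2(285, 684), 0]) cube([27, 59, 741]);
translate([641, 103, 0]) mirror([1, 0, 0]) rotate([0, atan2(285, 684), 0]) cube([27, 59, 741]);
translate([0, 749, 0]) rotate([0, atan2(285, 684), 0]) cube([27, 59, 741]);
translate([641, 749, 0]) mirror([1, 0, 0]) rotate([0, atan2(285, 684), 0]) cube([27, 59, 741]);


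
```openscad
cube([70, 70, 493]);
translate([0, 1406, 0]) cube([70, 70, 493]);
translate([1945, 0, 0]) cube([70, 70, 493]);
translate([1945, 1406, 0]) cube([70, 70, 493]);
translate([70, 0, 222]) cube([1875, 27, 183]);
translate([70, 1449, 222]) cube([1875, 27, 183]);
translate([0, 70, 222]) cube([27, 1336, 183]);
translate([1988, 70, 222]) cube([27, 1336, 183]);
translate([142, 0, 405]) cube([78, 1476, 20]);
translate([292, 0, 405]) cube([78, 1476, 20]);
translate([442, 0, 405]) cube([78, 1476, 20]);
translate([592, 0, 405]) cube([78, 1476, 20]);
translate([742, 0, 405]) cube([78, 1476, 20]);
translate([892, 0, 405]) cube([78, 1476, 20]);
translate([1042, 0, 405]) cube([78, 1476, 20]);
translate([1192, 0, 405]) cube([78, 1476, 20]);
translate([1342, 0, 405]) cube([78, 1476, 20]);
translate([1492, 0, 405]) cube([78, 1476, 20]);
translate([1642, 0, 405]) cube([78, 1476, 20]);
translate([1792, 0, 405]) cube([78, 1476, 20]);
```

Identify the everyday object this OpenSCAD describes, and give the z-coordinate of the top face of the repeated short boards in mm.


A bed frame. The slat-top height is 425 mm.

Four posts, four rails, and a row of slats — a bed frame. Slats sit on the rails at z = 222 + 183 = 405; with slat thickness 20, the top is 425 mm.


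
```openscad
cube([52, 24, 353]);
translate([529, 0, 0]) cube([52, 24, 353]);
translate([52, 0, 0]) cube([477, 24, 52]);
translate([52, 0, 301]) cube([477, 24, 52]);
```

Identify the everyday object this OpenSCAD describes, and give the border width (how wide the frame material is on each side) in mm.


A picture frame. The border width is 52 mm.

Four thin pieces enclosing a rectangular opening — a picture frame. The two full-height stiles are 353 mm tall; the top rail sits at z = 301 and is 52 mm tall, so the border above the opening is 353 − 301 = 52 mm, matching the stile x-width.


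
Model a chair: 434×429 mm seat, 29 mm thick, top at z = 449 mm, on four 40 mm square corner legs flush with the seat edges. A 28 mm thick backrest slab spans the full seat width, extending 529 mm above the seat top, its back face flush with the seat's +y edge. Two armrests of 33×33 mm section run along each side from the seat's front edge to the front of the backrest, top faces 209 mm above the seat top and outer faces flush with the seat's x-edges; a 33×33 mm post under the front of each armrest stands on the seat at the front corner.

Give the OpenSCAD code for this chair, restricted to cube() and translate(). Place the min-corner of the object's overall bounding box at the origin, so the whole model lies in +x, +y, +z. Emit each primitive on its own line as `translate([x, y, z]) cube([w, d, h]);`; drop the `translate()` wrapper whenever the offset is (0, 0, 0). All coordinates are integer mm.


translate([0, 0, 420]) cube([434, 429, 29]);
cube([40, 40, 420]);
translate([394, 0, 0]) cube([40, 40, 420]);
translate([0, 389, 0]) cube([40, 40, 420]);
translate([394, 389, 0]) cube([40, 40, 420]);
translate([0, 401, 449]) cube([434, 28, 529]);
translate([0, 0, 625]) cube([33, 401, 33]);
translate([401, 0, 625]) cube([33, 401, 33]);
translate([0, 0, 449]) cube([33, 33, 176]);
translate([401, 0, 449]) cube([33, 33, 176]);


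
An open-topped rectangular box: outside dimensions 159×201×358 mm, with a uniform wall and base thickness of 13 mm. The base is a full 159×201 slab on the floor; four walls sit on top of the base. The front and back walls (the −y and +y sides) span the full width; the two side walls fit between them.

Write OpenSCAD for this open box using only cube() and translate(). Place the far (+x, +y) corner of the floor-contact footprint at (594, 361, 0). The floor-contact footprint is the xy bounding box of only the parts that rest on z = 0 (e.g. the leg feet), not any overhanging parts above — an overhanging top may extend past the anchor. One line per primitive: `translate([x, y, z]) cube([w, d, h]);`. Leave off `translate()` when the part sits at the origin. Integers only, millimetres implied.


translate([435, 160, 0]) cube([159, 201, 13]);
translate([435, 160, 13]) cube([159, 13, 345]);
translate([435, 348, 13]) cube([159, 13, 345]);
translate([435, 173, 13]) cube([13, 175, 345]);
translate([581, 173, 13]) cube([13, 175, 345]);


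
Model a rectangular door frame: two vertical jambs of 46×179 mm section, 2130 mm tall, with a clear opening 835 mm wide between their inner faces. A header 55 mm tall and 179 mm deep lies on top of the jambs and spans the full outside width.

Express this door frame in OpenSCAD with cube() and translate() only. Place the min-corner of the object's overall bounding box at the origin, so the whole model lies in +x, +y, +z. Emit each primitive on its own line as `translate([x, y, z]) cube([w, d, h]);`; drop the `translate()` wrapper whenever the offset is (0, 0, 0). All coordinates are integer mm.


cube([46, 179, 2130]);
translate([881, 0, 0]) cube([46, 179, 2130]);
translate([0, 0, 2130]) cube([927, 179, 55]);


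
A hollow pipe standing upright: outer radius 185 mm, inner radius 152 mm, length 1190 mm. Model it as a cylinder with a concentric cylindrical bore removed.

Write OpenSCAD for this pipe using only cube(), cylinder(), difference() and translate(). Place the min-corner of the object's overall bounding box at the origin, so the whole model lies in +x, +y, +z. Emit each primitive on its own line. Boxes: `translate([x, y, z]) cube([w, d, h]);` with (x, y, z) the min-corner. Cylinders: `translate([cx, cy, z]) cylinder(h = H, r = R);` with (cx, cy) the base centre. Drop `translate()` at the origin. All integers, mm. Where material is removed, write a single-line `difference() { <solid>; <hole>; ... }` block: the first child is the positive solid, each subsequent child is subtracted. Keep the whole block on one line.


difference() { translate([185, 185, 0]) cylinder(h = 1190, r = 185); translate([185, 185, 0]) cylinder(h = 1190, r = 152); }


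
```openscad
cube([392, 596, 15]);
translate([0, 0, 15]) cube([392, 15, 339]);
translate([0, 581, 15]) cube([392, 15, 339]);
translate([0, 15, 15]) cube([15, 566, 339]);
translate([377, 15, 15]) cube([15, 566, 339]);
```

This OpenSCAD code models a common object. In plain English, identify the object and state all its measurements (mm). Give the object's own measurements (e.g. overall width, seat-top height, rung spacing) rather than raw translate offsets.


An open-topped rectangular box: outside dimensions 392×596×354 mm, with a uniform wall and base thickness of 15 mm. The base is a full 392×596 slab on the floor; four walls sit on top of the base. The front and back walls (the −y and +y sides) span the full width; the two side walls fit between them.


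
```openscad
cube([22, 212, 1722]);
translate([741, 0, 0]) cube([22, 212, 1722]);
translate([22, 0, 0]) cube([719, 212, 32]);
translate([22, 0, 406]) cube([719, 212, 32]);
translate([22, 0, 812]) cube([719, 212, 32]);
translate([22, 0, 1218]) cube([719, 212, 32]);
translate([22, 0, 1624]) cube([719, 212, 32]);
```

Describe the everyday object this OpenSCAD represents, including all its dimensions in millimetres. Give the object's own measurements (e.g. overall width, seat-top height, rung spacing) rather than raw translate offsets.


An open bookshelf. Two side panels, each 22 mm thick, 212 mm deep and 1722 mm tall, stand 763 mm apart (outside-to-outside). Between them sit 5 shelves, each 32 mm thick and 212 mm deep, spanning the full gap between the sides. The bottom shelf rests on the floor (its underside at z = 0) and the clear gap between one shelf's top and the next shelf's underside is 374 mm.


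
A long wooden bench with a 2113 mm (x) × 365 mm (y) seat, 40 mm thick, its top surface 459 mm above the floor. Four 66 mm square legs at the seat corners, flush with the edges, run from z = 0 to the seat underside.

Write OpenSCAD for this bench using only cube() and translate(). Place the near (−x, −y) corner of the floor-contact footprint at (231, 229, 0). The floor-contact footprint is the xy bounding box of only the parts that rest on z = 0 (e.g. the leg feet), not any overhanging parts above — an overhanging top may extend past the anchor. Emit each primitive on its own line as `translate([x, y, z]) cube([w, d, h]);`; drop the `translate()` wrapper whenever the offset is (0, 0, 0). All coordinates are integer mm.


translate([231, 229, 419]) cube([2113, 365, 40]);
translate([231, 229, 0]) cube([66, 66, 419]);
translate([231, 528, 0]) cube([66, 66, 419]);
translate([2278, 229, 0]) cube([66, 66, 419]);
translate([2278, 528, 0]) cube([66, 66, 419]);


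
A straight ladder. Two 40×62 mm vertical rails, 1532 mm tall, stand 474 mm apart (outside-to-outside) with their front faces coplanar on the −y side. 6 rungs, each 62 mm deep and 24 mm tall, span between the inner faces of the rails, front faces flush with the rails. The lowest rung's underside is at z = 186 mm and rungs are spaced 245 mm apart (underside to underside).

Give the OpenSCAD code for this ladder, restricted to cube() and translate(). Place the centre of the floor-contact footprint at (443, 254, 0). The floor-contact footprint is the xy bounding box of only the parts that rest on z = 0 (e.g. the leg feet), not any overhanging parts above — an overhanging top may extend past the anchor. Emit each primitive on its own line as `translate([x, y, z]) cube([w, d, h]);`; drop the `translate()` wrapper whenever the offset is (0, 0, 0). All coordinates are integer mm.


translate([206, 223, 0]) cube([40, 62, 1532]);
translate([640, 223, 0]) cube([40, 62, 1532]);
translate([246, 223, 186]) cube([394, 62, 24]);
translate([246, 223, 431]) cube([394, 62, 24]);
translate([246, 223, 676]) cube([394, 62, 24]);
translate([246, 223, 921]) cube([394, 62, 24]);
translate([246, 223, 1166]) cube([394, 62, 24]);
translate([246, 223, 1411]) cube([394, 62, 24]);


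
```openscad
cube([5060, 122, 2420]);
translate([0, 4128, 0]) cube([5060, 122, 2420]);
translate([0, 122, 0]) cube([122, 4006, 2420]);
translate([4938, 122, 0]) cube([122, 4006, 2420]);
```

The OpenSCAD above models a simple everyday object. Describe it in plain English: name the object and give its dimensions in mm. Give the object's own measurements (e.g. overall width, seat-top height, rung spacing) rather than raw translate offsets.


The wall frame of a small rectangular building: four walls, each 2420 mm tall and 122 mm thick, enclosing a footprint 5060 mm (x) by 4250 mm (y) outside-to-outside, with no floor or roof. The front and back walls (the −y and +y sides) span the full width; the two side walls fit between them.


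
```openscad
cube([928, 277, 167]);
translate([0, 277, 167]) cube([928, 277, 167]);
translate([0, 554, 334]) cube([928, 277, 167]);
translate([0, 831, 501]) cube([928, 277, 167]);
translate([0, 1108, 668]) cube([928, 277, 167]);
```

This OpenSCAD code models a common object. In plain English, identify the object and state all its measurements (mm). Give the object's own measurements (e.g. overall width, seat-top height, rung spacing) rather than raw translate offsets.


A straight staircase of 5 solid steps. Each step is 928 mm wide (x), 277 mm deep (y, the going) and 167 mm tall (the rise). The first step rests on the floor; each subsequent step sits one going further in +y and one rise higher in +z, directly behind and above the previous step with no overlap.


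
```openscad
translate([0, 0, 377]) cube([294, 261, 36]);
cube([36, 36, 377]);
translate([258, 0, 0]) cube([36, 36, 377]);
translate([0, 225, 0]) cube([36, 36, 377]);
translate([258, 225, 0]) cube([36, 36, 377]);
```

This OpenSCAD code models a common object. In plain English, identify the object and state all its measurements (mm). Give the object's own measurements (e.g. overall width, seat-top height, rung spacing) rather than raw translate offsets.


A simple wooden stool: a rectangular seat 294 mm (x) by 261 mm (y), 36 mm thick, top face at z = 413 mm, on four square legs, each 36×36 mm in cross-section. The legs rest on z = 0, each flush with a corner of the seat.


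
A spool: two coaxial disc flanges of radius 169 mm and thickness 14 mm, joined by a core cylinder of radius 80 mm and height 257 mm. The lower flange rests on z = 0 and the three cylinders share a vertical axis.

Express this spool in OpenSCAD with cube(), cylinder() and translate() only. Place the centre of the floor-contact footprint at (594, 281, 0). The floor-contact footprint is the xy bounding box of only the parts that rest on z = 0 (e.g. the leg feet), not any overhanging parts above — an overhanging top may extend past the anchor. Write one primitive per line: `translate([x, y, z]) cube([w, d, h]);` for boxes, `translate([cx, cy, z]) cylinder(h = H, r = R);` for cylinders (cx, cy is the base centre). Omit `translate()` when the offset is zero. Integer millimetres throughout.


translate([594, 281, 0]) cylinder(h = 14, r = 169);
translate([594, 281, 14]) cylinder(h = 257, r = 80);
translate([594, 281, 271]) cylinder(h = 14, r = 169);


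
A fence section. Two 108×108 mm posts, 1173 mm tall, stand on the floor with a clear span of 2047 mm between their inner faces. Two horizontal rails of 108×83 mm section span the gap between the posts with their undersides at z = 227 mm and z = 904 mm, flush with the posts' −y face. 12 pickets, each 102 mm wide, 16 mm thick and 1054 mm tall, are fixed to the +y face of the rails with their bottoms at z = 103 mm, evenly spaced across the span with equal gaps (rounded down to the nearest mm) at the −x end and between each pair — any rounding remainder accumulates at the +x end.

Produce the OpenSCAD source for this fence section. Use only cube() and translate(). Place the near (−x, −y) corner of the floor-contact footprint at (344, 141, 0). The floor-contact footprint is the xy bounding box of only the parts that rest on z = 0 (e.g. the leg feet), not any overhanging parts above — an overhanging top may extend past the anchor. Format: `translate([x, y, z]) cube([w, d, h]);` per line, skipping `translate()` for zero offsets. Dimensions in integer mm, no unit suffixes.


translate([344, 141, 0]) cube([108, 108, 1173]);
translate([2499, 141, 0]) cube([108, 108, 1173]);
translate([452, 141, 227]) cube([2047, 108, 83]);
translate([452, 141, 904]) cube([2047, 108, 83]);
translate([515, 249, 103]) cube([102, 16, 1054]);
translate([680, 249, 103]) cube([102, 16, 1054]);
translate([845, 249, 103]) cube([102, 16, 1054]);
translate([1010, 249, 103]) cube([102, 16, 1054]);
translate([1175, 249, 103]) cube([102, 16, 1054]);
translate([1340, 249, 103]) cube([102, 16, 1054]);
translate([1505, 249, 103]) cube([102, 16, 1054]);
translate([1670, 249, 103]) cube([102, 16, 1054]);
translate([1835, 249, 103]) cube([102, 16, 1054]);
translate([2000, 249, 103]) cube([102, 16, 1054]);
translate([2165, 249, 103]) cube([102, 16, 1054]);
translate([2330, 249, 103]) cube([102, 16, 1054]);


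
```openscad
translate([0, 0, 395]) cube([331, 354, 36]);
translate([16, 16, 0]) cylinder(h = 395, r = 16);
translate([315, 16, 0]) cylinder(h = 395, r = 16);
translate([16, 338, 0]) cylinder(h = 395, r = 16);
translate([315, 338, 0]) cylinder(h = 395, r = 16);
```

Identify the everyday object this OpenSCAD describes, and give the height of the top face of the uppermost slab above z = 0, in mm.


A stool. The seat height is 431 mm.

A 331×354×36 slab at z = 395 on four corner cylinders — a stool. The seat top is 395 + 36 = 431 mm.


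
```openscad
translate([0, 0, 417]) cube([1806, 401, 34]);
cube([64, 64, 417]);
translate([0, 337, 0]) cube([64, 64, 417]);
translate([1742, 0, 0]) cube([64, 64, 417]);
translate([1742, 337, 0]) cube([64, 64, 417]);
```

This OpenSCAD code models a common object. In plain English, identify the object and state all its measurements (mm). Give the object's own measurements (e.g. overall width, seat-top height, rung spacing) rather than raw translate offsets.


A long wooden bench with a 1806 mm (x) × 401 mm (y) seat, 34 mm thick, its top surface 451 mm above the floor. Four 64 mm square legs at the seat corners, flush with the edges, run from z = 0 to the seat underside.


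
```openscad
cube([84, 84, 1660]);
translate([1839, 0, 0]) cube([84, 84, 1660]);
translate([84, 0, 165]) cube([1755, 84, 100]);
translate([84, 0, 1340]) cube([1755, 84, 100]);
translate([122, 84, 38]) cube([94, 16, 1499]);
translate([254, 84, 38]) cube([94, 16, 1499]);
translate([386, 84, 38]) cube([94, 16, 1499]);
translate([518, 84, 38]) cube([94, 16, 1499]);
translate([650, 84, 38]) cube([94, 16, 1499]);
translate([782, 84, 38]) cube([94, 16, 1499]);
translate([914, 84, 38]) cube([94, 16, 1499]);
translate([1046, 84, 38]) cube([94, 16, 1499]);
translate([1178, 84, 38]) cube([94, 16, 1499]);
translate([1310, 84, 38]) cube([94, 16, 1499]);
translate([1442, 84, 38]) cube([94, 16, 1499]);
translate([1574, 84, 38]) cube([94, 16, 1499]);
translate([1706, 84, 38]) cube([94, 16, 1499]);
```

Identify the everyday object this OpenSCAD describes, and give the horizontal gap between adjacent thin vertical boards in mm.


A fence section. The picket gap is 38 mm.

Two posts, two rails, 13 pickets — a fence section. Span 1755 mm holds 13 pickets of 94 mm with 14 equal gaps: ⌊(1755 − 13·94) / 14⌋ = 38 mm.


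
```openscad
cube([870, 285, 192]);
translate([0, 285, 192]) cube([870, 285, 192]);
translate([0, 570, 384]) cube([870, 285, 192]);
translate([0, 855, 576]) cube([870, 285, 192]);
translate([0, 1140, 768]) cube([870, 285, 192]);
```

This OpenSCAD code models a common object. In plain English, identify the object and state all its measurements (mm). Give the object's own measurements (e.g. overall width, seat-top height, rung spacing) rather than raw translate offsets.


A straight staircase of 5 solid steps. Each step is 870 mm wide (x), 285 mm deep (y, the going) and 192 mm tall (the rise). The first step rests on the floor; each subsequent step sits one going further in +y and one rise higher in +z, directly behind and above the previous step with no overlap.


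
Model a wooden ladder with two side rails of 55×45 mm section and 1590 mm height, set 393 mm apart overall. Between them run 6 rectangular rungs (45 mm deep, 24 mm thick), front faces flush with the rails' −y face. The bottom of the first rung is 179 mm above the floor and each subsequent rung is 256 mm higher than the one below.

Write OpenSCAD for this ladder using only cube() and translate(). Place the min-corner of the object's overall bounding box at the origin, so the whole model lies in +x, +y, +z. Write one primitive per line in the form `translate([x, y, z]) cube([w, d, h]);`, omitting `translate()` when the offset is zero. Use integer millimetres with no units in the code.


// rung span = 393 - 2*55 = 283
// rung[k] z = 179 + k*256
cube([55, 45, 1590]);
translate([338, 0, 0]) cube([55, 45, 1590]);
translate([55, 0, 179]) cube([283, 45, 24]);
translate([55, 0, 435]) cube([283, 45, 24]);
translate([55, 0, 691]) cube([283, 45, 24]);
translate([55, 0, 947]) cube([283, 45, 24]);
translate([55, 0, 1203]) cube([283, 45, 24]);
translate([55, 0, 1459]) cube([283, 45, 24]);


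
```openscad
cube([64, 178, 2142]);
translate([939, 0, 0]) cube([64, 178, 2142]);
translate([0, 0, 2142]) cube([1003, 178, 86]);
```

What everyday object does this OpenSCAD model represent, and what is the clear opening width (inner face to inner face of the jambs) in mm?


A door frame. The clear opening width is 875 mm.

Two 2142 mm tall posts with a header on top — a door frame. The left jamb is 64 mm wide at x = 0; the right jamb starts at x = 939. The clear opening is 939 − 64 = 875 mm.


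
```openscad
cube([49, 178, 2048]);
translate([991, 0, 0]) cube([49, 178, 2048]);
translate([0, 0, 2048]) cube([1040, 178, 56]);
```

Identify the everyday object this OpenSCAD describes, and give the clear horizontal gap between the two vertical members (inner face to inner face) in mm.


A door frame. The clear opening width is 942 mm.

Two 2048 mm tall posts with a header on top — a door frame. The left jamb is 49 mm wide at x = 0; the right jamb starts at x = 991. The clear opening is 991 − 49 = 942 mm.


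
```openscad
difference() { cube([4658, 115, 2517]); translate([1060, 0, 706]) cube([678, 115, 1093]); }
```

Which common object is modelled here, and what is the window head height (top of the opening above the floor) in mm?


A wall with a window opening. The window head height is 1799 mm.

A wall with a rectangular opening subtracted — a window. Sill at z = 706, opening 1093 mm tall, so the head is at 706 + 1093 = 1799 mm.


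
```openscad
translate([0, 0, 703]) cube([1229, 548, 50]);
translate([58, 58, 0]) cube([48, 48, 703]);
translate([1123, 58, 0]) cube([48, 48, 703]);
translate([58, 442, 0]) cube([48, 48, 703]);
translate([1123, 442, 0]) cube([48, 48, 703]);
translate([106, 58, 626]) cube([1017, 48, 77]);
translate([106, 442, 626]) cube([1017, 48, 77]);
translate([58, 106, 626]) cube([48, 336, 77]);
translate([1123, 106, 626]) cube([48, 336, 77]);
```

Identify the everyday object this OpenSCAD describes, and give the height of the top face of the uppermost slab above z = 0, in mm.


A table. The table height is 753 mm.

A 1229×548×50 slab sits at z = 703 on four 48 mm square posts — a table. The top surface is at 703 + 50 = 753 mm.


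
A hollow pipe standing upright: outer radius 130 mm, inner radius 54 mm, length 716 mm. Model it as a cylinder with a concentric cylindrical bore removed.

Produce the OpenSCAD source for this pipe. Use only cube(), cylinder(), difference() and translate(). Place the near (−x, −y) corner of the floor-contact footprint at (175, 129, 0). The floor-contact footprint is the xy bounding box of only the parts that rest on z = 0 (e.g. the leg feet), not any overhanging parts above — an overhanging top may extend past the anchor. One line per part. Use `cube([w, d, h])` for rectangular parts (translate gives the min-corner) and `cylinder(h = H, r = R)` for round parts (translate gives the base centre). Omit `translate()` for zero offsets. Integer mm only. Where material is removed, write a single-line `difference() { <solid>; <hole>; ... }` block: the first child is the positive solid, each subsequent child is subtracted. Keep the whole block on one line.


difference() { translate([305, 259, 0]) cylinder(h = 716, r = 130); translate([305, 259, 0]) cylinder(h = 716, r = 54); }


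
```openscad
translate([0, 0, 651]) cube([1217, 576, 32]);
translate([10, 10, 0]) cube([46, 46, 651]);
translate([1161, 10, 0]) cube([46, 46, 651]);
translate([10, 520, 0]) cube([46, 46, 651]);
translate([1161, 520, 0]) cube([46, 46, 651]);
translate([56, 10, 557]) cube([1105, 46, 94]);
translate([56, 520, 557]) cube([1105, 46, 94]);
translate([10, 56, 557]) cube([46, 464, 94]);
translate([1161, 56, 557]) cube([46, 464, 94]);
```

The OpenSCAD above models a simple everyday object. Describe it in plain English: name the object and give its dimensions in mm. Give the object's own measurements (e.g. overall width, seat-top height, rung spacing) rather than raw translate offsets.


A rectangular dining table. The top is 1217×576×32 mm with its upper surface at z = 683 mm. It stands on four 46×46 mm square legs, each inset 10 mm from the nearest pair of top edges, running from the floor to the underside of the top. Four apron rails, 46 mm thick and 94 mm tall, run between adjacent legs with their top edges flush with the underside of the top and their outer faces flush with the legs' outer faces.


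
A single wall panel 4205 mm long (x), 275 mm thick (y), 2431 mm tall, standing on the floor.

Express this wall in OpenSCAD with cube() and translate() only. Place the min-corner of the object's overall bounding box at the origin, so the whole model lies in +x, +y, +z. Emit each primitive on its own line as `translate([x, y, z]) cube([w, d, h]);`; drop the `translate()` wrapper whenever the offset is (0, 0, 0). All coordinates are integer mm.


cube([4205, 275, 2431]);


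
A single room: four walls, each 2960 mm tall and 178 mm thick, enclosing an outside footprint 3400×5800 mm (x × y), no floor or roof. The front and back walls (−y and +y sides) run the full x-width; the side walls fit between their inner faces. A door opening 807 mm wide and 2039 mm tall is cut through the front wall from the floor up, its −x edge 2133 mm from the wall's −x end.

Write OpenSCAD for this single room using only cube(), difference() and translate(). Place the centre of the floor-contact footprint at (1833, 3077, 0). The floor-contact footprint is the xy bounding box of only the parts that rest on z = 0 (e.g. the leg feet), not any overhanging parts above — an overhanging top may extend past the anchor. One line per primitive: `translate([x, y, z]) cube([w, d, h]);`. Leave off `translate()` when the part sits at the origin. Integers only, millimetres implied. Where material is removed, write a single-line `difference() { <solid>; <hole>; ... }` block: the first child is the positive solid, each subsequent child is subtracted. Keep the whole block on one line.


difference() { translate([133, 177, 0]) cube([3400, 178, 2960]); translate([2266, 177, 0]) cube([807, 178, 2039]); }
translate([133, 5799, 0]) cube([3400, 178, 2960]);
translate([133, 355, 0]) cube([178, 5444, 2960]);
translate([3355, 355, 0]) cube([178, 5444, 2960]);


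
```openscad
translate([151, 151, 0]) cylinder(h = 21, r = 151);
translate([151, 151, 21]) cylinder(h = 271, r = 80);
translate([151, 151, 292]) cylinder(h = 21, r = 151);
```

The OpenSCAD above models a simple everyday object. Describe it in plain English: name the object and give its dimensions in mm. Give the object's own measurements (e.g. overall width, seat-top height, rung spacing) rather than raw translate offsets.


A spool: two coaxial disc flanges of radius 151 mm and thickness 21 mm, joined by a core cylinder of radius 80 mm and height 271 mm. The lower flange rests on z = 0 and the three cylinders share a vertical axis.


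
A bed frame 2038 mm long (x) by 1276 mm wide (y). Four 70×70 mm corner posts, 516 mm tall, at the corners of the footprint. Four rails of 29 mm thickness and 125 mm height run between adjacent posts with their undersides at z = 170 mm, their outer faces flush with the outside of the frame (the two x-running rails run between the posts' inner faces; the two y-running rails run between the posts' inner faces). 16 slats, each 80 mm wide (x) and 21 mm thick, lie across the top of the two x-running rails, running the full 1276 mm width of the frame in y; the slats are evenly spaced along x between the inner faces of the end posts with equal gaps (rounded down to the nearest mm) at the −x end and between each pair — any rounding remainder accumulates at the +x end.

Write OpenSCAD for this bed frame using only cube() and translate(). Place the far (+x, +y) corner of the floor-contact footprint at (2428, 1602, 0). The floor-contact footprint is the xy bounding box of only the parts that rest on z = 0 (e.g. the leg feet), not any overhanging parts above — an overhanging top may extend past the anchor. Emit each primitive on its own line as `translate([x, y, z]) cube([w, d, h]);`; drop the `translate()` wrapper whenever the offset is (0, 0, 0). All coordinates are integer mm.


translate([390, 326, 0]) cube([70, 70, 516]);
translate([390, 1532, 0]) cube([70, 70, 516]);
translate([2358, 326, 0]) cube([70, 70, 516]);
translate([2358, 1532, 0]) cube([70, 70, 516]);
translate([460, 326, 170]) cube([1898, 29, 125]);
translate([460, 1573, 170]) cube([1898, 29, 125]);
translate([390, 396, 170]) cube([29, 1136, 125]);
translate([2399, 396, 170]) cube([29, 1136, 125]);
translate([496, 326, 295]) cube([80, 1276, 21]);
translate([612, 326, 295]) cube([80, 1276, 21]);
translate([728, 326, 295]) cube([80, 1276, 21]);
translate([844, 326, 295]) cube([80, 1276, 21]);
translate([960, 326, 295]) cube([80, 1276, 21]);
translate([1076, 326, 295]) cube([80, 1276, 21]);
translate([1192, 326, 295]) cube([80, 1276, 21]);
translate([1308, 326, 295]) cube([80, 1276, 21]);
translate([1424, 326, 295]) cube([80, 1276, 21]);
translate([1540, 326, 295]) cube([80, 1276, 21]);
translate([1656, 326, 295]) cube([80, 1276, 21]);
translate([1772, 326, 295]) cube([80, 1276, 21]);
translate([1888, 326, 295]) cube([80, 1276, 21]);
translate([2004, 326, 295]) cube([80, 1276, 21]);
translate([2120, 326, 295]) cube([80, 1276, 21]);
translate([2236, 326, 295]) cube([80, 1276, 21]);


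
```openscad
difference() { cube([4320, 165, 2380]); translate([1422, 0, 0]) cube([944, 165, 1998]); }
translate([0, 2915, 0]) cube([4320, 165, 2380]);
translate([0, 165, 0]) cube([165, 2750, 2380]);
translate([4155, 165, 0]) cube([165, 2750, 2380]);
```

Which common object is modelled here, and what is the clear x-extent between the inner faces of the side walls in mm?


A single room. The interior width is 3990 mm.

Four walls enclosing a rectangle with a door in the front wall — a room. Outside width 4320 minus two 165 mm walls gives 3990 mm.


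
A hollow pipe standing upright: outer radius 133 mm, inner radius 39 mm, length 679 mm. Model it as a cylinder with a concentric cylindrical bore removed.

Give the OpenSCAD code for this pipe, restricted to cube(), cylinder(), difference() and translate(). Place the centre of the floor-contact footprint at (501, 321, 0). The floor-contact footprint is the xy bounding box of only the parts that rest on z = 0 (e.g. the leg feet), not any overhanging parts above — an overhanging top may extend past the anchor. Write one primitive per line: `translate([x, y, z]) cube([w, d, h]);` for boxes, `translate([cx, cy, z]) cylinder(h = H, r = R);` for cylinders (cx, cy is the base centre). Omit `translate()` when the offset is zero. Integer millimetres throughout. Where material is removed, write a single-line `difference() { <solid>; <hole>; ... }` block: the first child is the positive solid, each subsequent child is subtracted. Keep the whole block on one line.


difference() { translate([501, 321, 0]) cylinder(h = 679, r = 133); translate([501, 321, 0]) cylinder(h = 679, r = 39); }


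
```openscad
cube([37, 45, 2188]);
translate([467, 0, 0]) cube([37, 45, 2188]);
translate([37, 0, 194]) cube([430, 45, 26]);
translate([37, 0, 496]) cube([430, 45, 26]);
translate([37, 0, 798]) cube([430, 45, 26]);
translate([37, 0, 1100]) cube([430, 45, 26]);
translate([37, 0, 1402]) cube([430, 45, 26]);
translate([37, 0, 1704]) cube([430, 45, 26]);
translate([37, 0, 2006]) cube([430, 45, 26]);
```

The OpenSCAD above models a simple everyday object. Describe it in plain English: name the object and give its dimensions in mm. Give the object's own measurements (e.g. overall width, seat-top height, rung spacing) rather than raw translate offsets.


A straight ladder. Two 37×45 mm vertical rails, 2188 mm tall, stand 504 mm apart (outside-to-outside) with their front faces coplanar on the −y side. 7 rungs, each 45 mm deep and 26 mm tall, span between the inner faces of the rails, front faces flush with the rails. The lowest rung's underside is at z = 194 mm and rungs are spaced 302 mm apart (underside to underside).


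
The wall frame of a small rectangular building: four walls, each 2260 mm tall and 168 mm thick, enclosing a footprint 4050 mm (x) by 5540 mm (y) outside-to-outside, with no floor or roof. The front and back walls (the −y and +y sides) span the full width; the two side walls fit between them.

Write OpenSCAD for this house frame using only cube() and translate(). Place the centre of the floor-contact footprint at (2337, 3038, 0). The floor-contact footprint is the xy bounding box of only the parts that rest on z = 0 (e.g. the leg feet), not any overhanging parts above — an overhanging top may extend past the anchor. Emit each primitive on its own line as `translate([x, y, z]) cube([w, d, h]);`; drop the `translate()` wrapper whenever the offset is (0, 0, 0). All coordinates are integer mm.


translate([312, 268, 0]) cube([4050, 168, 2260]);
translate([312, 5640, 0]) cube([4050, 168, 2260]);
translate([312, 436, 0]) cube([168, 5204, 2260]);
translate([4194, 436, 0]) cube([168, 5204, 2260]);
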